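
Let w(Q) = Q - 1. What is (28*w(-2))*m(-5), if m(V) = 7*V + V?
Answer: 3360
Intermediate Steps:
w(Q) = -1 + Q
m(V) = 8*V
(28*w(-2))*m(-5) = (28*(-1 - 2))*(8*(-5)) = (28*(-3))*(-40) = -84*(-40) = 3360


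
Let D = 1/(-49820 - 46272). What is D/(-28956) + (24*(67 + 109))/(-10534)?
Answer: -5876513173357/14655111227184 ≈ -0.40099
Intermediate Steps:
D = -1/96092 (D = 1/(-96092) = -1/96092 ≈ -1.0407e-5)
D/(-28956) + (24*(67 + 109))/(-10534) = -1/96092/(-28956) + (24*(67 + 109))/(-10534) = -1/96092*(-1/28956) + (24*176)*(-1/10534) = 1/2782439952 + 4224*(-1/10534) = 1/2782439952 - 2112/5267 = -5876513173357/14655111227184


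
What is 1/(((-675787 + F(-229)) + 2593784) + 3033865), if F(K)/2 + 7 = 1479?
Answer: 1/4954806 ≈ 2.0182e-7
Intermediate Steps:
F(K) = 2944 (F(K) = -14 + 2*1479 = -14 + 2958 = 2944)
1/(((-675787 + F(-229)) + 2593784) + 3033865) = 1/(((-675787 + 2944) + 2593784) + 3033865) = 1/((-672843 + 2593784) + 3033865) = 1/(1920941 + 3033865) = 1/4954806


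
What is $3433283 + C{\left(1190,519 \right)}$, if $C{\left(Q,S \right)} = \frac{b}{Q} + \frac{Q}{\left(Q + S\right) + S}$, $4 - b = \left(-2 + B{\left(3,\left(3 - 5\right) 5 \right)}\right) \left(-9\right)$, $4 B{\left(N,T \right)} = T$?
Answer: $\frac{4551366609169}{1325660} \approx 3.4333 \cdot 10^{6}$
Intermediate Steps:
$B{\left(N,T \right)} = \frac{T}{4}$
$b = - \frac{73}{2}$ ($b = 4 - \left(-2 + \frac{\left(3 - 5\right) 5}{4}\right) \left(-9\right) = 4 - \left(-2 + \frac{\left(-2\right) 5}{4}\right) \left(-9\right) = 4 - \left(-2 + \frac{1}{4} \left(-10\right)\right) \left(-9\right) = 4 - \left(-2 - \frac{5}{2}\right) \left(-9\right) = 4 - \left(- \frac{9}{2}\right) \left(-9\right) = 4 - \frac{81}{2} = - \frac{73}{2} \approx -36.5$)
$C{\left(Q,S \right)} = - \frac{73}{2 Q} + \frac{Q}{Q + 2 S}$ ($C{\left(Q,S \right)} = - \frac{73}{2 Q} + \frac{Q}{\left(Q + S\right) + S} = - \frac{73}{2 Q} + \frac{Q}{Q + 2 S}$)
$3433283 + C{\left(1190,519 \right)} = 3433283 + \frac{1190^{2} - 37887 - 43435}{1190 \left(1190 + 2 \cdot 519\right)} = 3433283 + \frac{1416100 - 37887 - 43435}{1190 \left(1190 + 1038\right)} = 3433283 + \frac{1}{1190} \cdot \frac{1}{2228} \cdot 1334778 = 3433283 + \frac{667389}{1325660} = \frac{4551366609169}{1325660}$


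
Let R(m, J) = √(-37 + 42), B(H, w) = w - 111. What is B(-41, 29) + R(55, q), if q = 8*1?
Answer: -82 + √5 ≈ -79.764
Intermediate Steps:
q = 8
B(H, w) = -111 + w
R(m, J) = √5
B(-41, 29) + R(55, q) = (-111 + 29) + √5 = -82 + √5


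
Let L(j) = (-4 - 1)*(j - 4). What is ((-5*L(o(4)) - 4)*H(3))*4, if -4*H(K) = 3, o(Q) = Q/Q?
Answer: 237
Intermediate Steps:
o(Q) = 1
H(K) = -¾ (H(K) = -¼*3 = -¾)
L(j) = 20 - 5*j (L(j) = -5*(-4 + j) = 20 - 5*j)
((-5*L(o(4)) - 4)*H(3))*4 = ((-5*(20 - 5*1) - 4)*(-¾))*4 = ((-5*(20 - 5) - 4)*(-¾))*4 = ((-5*15 - 4)*(-¾))*4 = ((-75 - 4)*(-¾))*4 = -79*(-¾)*4 = (237/4)*4 = 237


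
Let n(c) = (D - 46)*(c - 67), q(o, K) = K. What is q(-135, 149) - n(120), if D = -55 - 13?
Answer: 6191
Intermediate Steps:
D = -68
n(c) = 7638 - 114*c (n(c) = (-68 - 46)*(c - 67) = -114*(-67 + c) = 7638 - 114*c)
q(-135, 149) - n(120) = 149 - (7638 - 114*120) = 149 - (7638 - 13680) = 149 - 1*(-6042) = 149 + 6042 = 6191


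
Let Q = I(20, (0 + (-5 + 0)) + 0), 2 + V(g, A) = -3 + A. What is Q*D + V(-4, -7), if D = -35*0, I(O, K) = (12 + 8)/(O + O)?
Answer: -12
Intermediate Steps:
I(O, K) = 10/O (I(O, K) = 20/((2*O)) = 20*(1/(2*O)) = 10/O)
V(g, A) = -5 + A (V(g, A) = -2 + (-3 + A) = -5 + A)
D = 0
Q = 1/2 (Q = 10/20 = 10*(1/20) = 1/2 ≈ 0.50000)
Q*D + V(-4, -7) = (1/2)*0 + (-5 - 7) = 0 - 12 = -12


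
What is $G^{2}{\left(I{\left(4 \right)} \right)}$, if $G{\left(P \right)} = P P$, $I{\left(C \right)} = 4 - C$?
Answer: $0$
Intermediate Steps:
$G{\left(P \right)} = P^{2}$
$G^{2}{\left(I{\left(4 \right)} \right)} = \left(\left(4 - 4\right)^{2}\right)^{2} = \left(0^{2}\right)^{2} = 0^{2} = 0$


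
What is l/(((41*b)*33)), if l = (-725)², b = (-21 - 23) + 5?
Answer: -525625/52767 ≈ -9.9612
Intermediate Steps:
b = -39 (b = -44 + 5 = -39)
l = 525625
l/(((41*b)*33)) = 525625/(((41*(-39))*33)) = 525625/((-1599*33)) = 525625/(-52767) = 525625*(-1/52767) = -525625/52767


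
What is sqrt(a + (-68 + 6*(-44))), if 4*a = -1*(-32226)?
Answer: sqrt(30898)/2 ≈ 87.889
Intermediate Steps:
a = 16113/2 (a = (-1*(-32226))/4 = (1/4)*32226 = 16113/2 ≈ 8056.5)
sqrt(a + (-68 + 6*(-44))) = sqrt(16113/2 + (-68 + 6*(-44))) = sqrt(16113/2 + (-68 - 264)) = sqrt(16113/2 - 332) = sqrt(15449/2) = sqrt(30898)/2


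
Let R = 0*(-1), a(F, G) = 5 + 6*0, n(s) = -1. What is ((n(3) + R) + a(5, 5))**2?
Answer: 16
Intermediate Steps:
a(F, G) = 5 (a(F, G) = 5 + 0 = 5)
R = 0
((n(3) + R) + a(5, 5))**2 = ((-1 + 0) + 5)**2 = (-1 + 5)**2 = 4**2 = 16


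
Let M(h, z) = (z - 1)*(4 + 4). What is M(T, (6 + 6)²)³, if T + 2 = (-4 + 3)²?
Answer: 1497193984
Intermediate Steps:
T = -1 (T = -2 + (-4 + 3)² = -2 + (-1)² = -2 + 1 = -1)
M(h, z) = -8 + 8*z (M(h, z) = (-1 + z)*8 = -8 + 8*z)
M(T, (6 + 6)²)³ = (-8 + 8*(6 + 6)²)³ = (-8 + 8*12²)³ = (-8 + 8*144)³ = (-8 + 1152)³ = 1144³ = 1497193984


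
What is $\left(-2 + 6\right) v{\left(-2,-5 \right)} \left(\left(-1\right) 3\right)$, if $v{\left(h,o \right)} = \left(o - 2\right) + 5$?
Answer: $24$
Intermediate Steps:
$v{\left(h,o \right)} = 3 + o$ ($v{\left(h,o \right)} = \left(-2 + o\right) + 5 = 3 + o$)
$\left(-2 + 6\right) v{\left(-2,-5 \right)} \left(\left(-1\right) 3\right) = \left(-2 + 6\right) \left(3 - 5\right) \left(\left(-1\right) 3\right) = 4 \left(-2\right) \left(-3\right) = \left(-8\right) \left(-3\right) = 24$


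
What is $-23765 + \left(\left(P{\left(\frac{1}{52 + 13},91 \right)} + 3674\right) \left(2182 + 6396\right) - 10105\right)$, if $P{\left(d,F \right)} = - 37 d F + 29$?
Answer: $\frac{156430618}{5} \approx 3.1286 \cdot 10^{7}$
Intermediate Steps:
$P{\left(d,F \right)} = 29 - 37 F d$ ($P{\left(d,F \right)} = - 37 F d + 29 = 29 - 37 F d$)
$-23765 + \left(\left(P{\left(\frac{1}{52 + 13},91 \right)} + 3674\right) \left(2182 + 6396\right) - 10105\right) = -23765 - \left(10105 - \left(\left(29 - \frac{3367}{52 + 13}\right) + 3674\right) \left(2182 + 6396\right)\right) = -23765 - \left(10105 - \left(\left(29 - \frac{3367}{65}\right) + 3674\right) 8578\right) = -23765 - \left(10105 - \left(\left(29 - 3367 \cdot \frac{1}{65}\right) + 3674\right) 8578\right) = -23765 - \left(10105 - \left(\left(29 - \frac{259}{5}\right) + 3674\right) 8578\right) = -23765 - \left(10105 - \left(- \frac{114}{5} + 3674\right) 8578\right) = -23765 + \left(\frac{18256}{5} \cdot 8578 - 10105\right) = -23765 + \left(\frac{156599968}{5} - 10105\right) = -23765 + \frac{156549443}{5} = \frac{156430618}{5}$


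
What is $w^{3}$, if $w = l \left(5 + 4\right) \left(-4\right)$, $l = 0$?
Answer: $0$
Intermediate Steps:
$w = 0$ ($w = 0 \left(5 + 4\right) \left(-4\right) = 0 \cdot 9 \left(-4\right) = 0 \left(-36\right) = 0$)
$w^{3} = 0^{3} = 0$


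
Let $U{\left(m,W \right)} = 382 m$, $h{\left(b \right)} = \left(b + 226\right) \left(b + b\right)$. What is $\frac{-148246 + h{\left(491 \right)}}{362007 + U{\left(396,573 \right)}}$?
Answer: $\frac{555848}{513279} \approx 1.0829$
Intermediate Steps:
$h{\left(b \right)} = 2 b \left(226 + b\right)$ ($h{\left(b \right)} = \left(226 + b\right) 2 b = 2 b \left(226 + b\right)$)
$\frac{-148246 + h{\left(491 \right)}}{362007 + U{\left(396,573 \right)}} = \frac{-148246 + 2 \cdot 491 \left(226 + 491\right)}{362007 + 382 \cdot 396} = \frac{-148246 + 2 \cdot 491 \cdot 717}{362007 + 151272} = \frac{-148246 + 704094}{513279} = 555848 \cdot \frac{1}{513279} = \frac{555848}{513279}$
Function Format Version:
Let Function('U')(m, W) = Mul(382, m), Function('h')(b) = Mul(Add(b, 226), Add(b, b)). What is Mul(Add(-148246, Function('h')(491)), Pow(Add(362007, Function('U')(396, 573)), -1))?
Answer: Rational(555848, 513279) ≈ 1.0829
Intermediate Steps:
Function('h')(b) = Mul(2, b, Add(226, b)) (Function('h')(b) = Mul(Add(226, b), Mul(2, b)) = Mul(2, b, Add(226, b)))
Mul(Add(-148246, Function('h')(491)), Pow(Add(362007, Function('U')(396, 573)), -1)) = Mul(Add(-148246, Mul(2, 491, Add(226, 491))), Pow(Add(362007, Mul(382, 396)), -1)) = Mul(Add(-148246, Mul(2, 491, 717)), Pow(Add(362007, 151272), -1)) = Mul(Add(-148246, 704094), Pow(513279, -1)) = Mul(555848, Rational(1, 513279)) = Rational(555848, 513279)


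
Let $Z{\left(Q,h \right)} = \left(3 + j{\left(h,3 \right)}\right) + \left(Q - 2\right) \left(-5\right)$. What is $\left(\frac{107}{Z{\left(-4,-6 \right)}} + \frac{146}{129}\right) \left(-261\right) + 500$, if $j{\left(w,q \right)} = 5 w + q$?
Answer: $- \frac{382691}{86} \approx -4449.9$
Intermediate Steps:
$j{\left(w,q \right)} = q + 5 w$
$Z{\left(Q,h \right)} = 16 - 5 Q + 5 h$ ($Z{\left(Q,h \right)} = \left(3 + \left(3 + 5 h\right)\right) + \left(Q - 2\right) \left(-5\right) = \left(6 + 5 h\right) + \left(-2 + Q\right) \left(-5\right) = \left(6 + 5 h\right) - \left(-10 + 5 Q\right) = 16 - 5 Q + 5 h$)
$\left(\frac{107}{Z{\left(-4,-6 \right)}} + \frac{146}{129}\right) \left(-261\right) + 500 = \left(\frac{107}{16 - -20 + 5 \left(-6\right)} + \frac{146}{129}\right) \left(-261\right) + 500 = \left(\frac{107}{16 + 20 - 30} + 146 \cdot \frac{1}{129}\right) \left(-261\right) + 500 = \left(\frac{107}{6} + \frac{146}{129}\right) \left(-261\right) + 500 = \frac{1631}{86} \left(-261\right) + 500 = - \frac{425691}{86} + 500 = - \frac{382691}{86}$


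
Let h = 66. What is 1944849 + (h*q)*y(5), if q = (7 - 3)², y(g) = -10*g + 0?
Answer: 1892049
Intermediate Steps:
y(g) = -10*g
q = 16 (q = 4² = 16)
1944849 + (h*q)*y(5) = 1944849 + (66*16)*(-10*5) = 1944849 + 1056*(-50) = 1944849 - 52800 = 1892049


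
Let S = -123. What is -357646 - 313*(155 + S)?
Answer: -367662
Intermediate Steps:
-357646 - 313*(155 + S) = -357646 - 313*(155 - 123) = -357646 - 313*32 = -357646 - 1*10016 = -357646 - 10016 = -367662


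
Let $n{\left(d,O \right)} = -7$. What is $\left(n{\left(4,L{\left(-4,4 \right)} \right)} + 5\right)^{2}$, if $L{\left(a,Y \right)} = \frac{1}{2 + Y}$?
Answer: $4$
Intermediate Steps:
$\left(n{\left(4,L{\left(-4,4 \right)} \right)} + 5\right)^{2} = \left(-7 + 5\right)^{2} = \left(-2\right)^{2} = 4$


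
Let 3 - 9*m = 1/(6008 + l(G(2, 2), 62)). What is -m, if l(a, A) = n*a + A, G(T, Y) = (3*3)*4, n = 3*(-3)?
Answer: -17237/51714 ≈ -0.33331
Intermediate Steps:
n = -9
G(T, Y) = 36 (G(T, Y) = 9*4 = 36)
l(a, A) = A - 9*a (l(a, A) = -9*a + A = A - 9*a)
m = 17237/51714 (m = 1/3 - 1/(9*(6008 + (62 - 9*36))) = 1/3 - 1/(9*(6008 + (62 - 324))) = 1/3 - 1/(9*(6008 - 262)) = 1/3 - 1/9/5746 = 1/3 - 1/9*1/5746 = 1/3 - 1/51714 = 17237/51714 ≈ 0.33331)
-m = -1*17237/51714 = -17237/51714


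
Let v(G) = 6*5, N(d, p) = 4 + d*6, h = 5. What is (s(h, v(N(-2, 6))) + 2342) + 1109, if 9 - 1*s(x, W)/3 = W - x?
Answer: 3403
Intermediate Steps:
N(d, p) = 4 + 6*d
v(G) = 30
s(x, W) = 27 - 3*W + 3*x (s(x, W) = 27 - 3*(W - x) = 27 + (-3*W + 3*x) = 27 - 3*W + 3*x)
(s(h, v(N(-2, 6))) + 2342) + 1109 = ((27 - 3*30 + 3*5) + 2342) + 1109 = ((27 - 90 + 15) + 2342) + 1109 = (-48 + 2342) + 1109 = 2294 + 1109 = 3403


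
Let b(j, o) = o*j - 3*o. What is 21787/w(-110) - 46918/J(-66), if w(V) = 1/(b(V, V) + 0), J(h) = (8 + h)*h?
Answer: 518334929281/1914 ≈ 2.7081e+8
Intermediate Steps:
b(j, o) = -3*o + j*o (b(j, o) = j*o - 3*o = -3*o + j*o)
J(h) = h*(8 + h)
w(V) = 1/(V*(-3 + V)) (w(V) = 1/(V*(-3 + V) + 0) = 1/(V*(-3 + V)))
21787/w(-110) - 46918/J(-66) = 21787/((1/((-110)*(-3 - 110)))) - 46918*(-1/(66*(8 - 66))) = 21787/((-1/110/(-113))) - 46918/((-66*(-58))) = 21787/((-1/110*(-1/113))) - 46918/3828 = 21787/(1/12430) - 46918*1/3828 = 21787*12430 - 23459/1914 = 270812410 - 23459/1914 = 518334929281/1914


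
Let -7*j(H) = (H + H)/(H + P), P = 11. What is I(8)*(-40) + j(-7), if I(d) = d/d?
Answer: -79/2 ≈ -39.500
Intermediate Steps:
I(d) = 1
j(H) = -2*H/(7*(11 + H)) (j(H) = -(H + H)/(7*(H + 11)) = -2*H/(7*(11 + H)))
I(8)*(-40) + j(-7) = 1*(-40) - 2*(-7)/(77 + 7*(-7)) = -40 - 2*(-7)/(77 - 49) = -40 - 2*(-7)/28 = -40 - 2*(-7)*1/28 = -40 + ½ = -79/2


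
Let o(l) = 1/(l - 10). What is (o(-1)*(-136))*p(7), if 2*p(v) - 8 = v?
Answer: 1020/11 ≈ 92.727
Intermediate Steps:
p(v) = 4 + v/2
o(l) = 1/(-10 + l)
(o(-1)*(-136))*p(7) = (-136/(-10 - 1))*(4 + (1/2)*7) = (-136/(-11))*(4 + 7/2) = -1/11*(-136)*(15/2) = (136/11)*(15/2) = 1020/11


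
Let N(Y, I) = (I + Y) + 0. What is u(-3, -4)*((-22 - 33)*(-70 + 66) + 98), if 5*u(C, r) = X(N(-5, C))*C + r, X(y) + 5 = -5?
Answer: 8268/5 ≈ 1653.6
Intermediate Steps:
N(Y, I) = I + Y
X(y) = -10 (X(y) = -5 - 5 = -10)
u(C, r) = -2*C + r/5 (u(C, r) = (-10*C + r)/5 = (r - 10*C)/5 = -2*C + r/5)
u(-3, -4)*((-22 - 33)*(-70 + 66) + 98) = (-2*(-3) + (1/5)*(-4))*((-22 - 33)*(-70 + 66) + 98) = (6 - 4/5)*(-55*(-4) + 98) = 26*(220 + 98)/5 = (26/5)*318 = 8268/5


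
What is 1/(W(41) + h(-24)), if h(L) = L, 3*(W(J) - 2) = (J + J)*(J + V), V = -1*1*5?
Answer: 1/962 ≈ 0.0010395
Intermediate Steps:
V = -5 (V = -1*5 = -5)
W(J) = 2 + 2*J*(-5 + J)/3 (W(J) = 2 + ((J + J)*(J - 5))/3 = 2 + ((2*J)*(-5 + J))/3 = 2 + (2*J*(-5 + J))/3 = 2 + 2*J*(-5 + J)/3)
1/(W(41) + h(-24)) = 1/((2 - 10/3*41 + (⅔)*41²) - 24) = 1/((2 - 410/3 + (⅔)*1681) - 24) = 1/((2 - 410/3 + 3362/3) - 24) = 1/(986 - 24) = 1/962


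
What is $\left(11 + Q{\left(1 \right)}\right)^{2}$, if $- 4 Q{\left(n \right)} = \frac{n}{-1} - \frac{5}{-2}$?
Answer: $\frac{7225}{64} \approx 112.89$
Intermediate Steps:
$Q{\left(n \right)} = - \frac{5}{8} + \frac{n}{4}$ ($Q{\left(n \right)} = - \frac{\frac{n}{-1} - \frac{5}{-2}}{4} = - \frac{n \left(-1\right) - - \frac{5}{2}}{4} = - \frac{- n + \frac{5}{2}}{4} = - \frac{\frac{5}{2} - n}{4} = - \frac{5}{8} + \frac{n}{4}$)
$\left(11 + Q{\left(1 \right)}\right)^{2} = \left(11 + \left(- \frac{5}{8} + \frac{1}{4} \cdot 1\right)\right)^{2} = \left(11 + \left(- \frac{5}{8} + \frac{1}{4}\right)\right)^{2} = \left(11 - \frac{3}{8}\right)^{2} = \left(\frac{85}{8}\right)^{2} = \frac{7225}{64}$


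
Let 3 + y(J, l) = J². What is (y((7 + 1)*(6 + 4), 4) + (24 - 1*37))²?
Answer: 40755456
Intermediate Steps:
y(J, l) = -3 + J²
(y((7 + 1)*(6 + 4), 4) + (24 - 1*37))² = ((-3 + ((7 + 1)*(6 + 4))²) + (24 - 1*37))² = ((-3 + (8*10)²) + (24 - 37))² = ((-3 + 80²) - 13)² = ((-3 + 6400) - 13)² = (6397 - 13)² = 6384² = 40755456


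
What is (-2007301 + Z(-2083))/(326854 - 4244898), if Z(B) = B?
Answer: 38642/75347 ≈ 0.51285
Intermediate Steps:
(-2007301 + Z(-2083))/(326854 - 4244898) = (-2007301 - 2083)/(326854 - 4244898) = -2009384/(-3918044) = -2009384*(-1/3918044) = 38642/75347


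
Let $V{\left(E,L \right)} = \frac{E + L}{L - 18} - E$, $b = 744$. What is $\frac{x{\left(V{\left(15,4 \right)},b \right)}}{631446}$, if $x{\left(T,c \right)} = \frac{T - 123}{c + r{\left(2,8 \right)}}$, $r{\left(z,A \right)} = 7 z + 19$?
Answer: $- \frac{1951}{6868869588} \approx -2.8404 \cdot 10^{-7}$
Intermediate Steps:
$r{\left(z,A \right)} = 19 + 7 z$
$V{\left(E,L \right)} = - E + \frac{E + L}{-18 + L}$ ($V{\left(E,L \right)} = \frac{E + L}{-18 + L} - E = - E + \frac{E + L}{-18 + L}$)
$x{\left(T,c \right)} = \frac{-123 + T}{33 + c}$ ($x{\left(T,c \right)} = \frac{T - 123}{c + \left(19 + 7 \cdot 2\right)} = \frac{-123 + T}{c + \left(19 + 14\right)} = \frac{-123 + T}{c + 33} = \frac{-123 + T}{33 + c}$)
$\frac{x{\left(V{\left(15,4 \right)},b \right)}}{631446} = \frac{\frac{1}{33 + 744} \left(-123 + \frac{4 + 19 \cdot 15 - 15 \cdot 4}{-18 + 4}\right)}{631446} = \frac{-123 + \frac{4 + 285 - 60}{-14}}{777} \cdot \frac{1}{631446} = \frac{-123 - \frac{229}{14}}{777} \cdot \frac{1}{631446} = \frac{1}{777} \left(- \frac{1951}{14}\right) \frac{1}{631446} = \left(- \frac{1951}{10878}\right) \frac{1}{631446} = - \frac{1951}{6868869588}$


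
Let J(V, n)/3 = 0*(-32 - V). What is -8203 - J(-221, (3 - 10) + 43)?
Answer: -8203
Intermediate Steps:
J(V, n) = 0 (J(V, n) = 3*(0*(-32 - V)) = 3*0 = 0)
-8203 - J(-221, (3 - 10) + 43) = -8203 - 1*0 = -8203 + 0 = -8203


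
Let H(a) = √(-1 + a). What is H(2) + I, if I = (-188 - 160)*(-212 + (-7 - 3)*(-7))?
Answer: 49417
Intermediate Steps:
I = 49416 (I = -348*(-212 - 10*(-7)) = -348*(-212 + 70) = -348*(-142) = 49416)
H(2) + I = √(-1 + 2) + 49416 = √1 + 49416 = 1 + 49416 = 49417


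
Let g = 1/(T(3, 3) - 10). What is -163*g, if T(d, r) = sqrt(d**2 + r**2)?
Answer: 815/41 + 489*sqrt(2)/82 ≈ 28.312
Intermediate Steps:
g = 1/(-10 + 3*sqrt(2)) (g = 1/(sqrt(3**2 + 3**2) - 10) = 1/(sqrt(9 + 9) - 10) = 1/(sqrt(18) - 10) = 1/(3*sqrt(2) - 10) = 1/(-10 + 3*sqrt(2)) ≈ -0.17369)
-163*g = -163*(-5/41 - 3*sqrt(2)/82) = -(-815/41 - 489*sqrt(2)/82) = 815/41 + 489*sqrt(2)/82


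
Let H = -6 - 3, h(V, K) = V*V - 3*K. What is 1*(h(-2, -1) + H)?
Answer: -2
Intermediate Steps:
h(V, K) = V² - 3*K
H = -9
1*(h(-2, -1) + H) = 1*(((-2)² - 3*(-1)) - 9) = 1*((4 + 3) - 9) = 1*(7 - 9) = 1*(-2) = -2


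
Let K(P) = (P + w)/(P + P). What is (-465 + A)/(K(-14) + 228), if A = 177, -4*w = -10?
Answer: -16128/12791 ≈ -1.2609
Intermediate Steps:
w = 5/2 (w = -¼*(-10) = 5/2 ≈ 2.5000)
K(P) = (5/2 + P)/(2*P) (K(P) = (P + 5/2)/(P + P) = (5/2 + P)/((2*P)) = (5/2 + P)*(1/(2*P)) = (5/2 + P)/(2*P))
(-465 + A)/(K(-14) + 228) = (-465 + 177)/((¼)*(5 + 2*(-14))/(-14) + 228) = -288/((¼)*(-1/14)*(5 - 28) + 228) = -288/((¼)*(-1/14)*(-23) + 228) = -288/(23/56 + 228) = -288/12791/56 = -288*56/12791 = -16128/12791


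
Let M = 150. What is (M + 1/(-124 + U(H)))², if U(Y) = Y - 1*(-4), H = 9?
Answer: 277189201/12321 ≈ 22497.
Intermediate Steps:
U(Y) = 4 + Y (U(Y) = Y + 4 = 4 + Y)
(M + 1/(-124 + U(H)))² = (150 + 1/(-124 + (4 + 9)))² = (150 + 1/(-124 + 13))² = (150 + 1/(-111))² = (150 - 1/111)² = (16649/111)² = 277189201/12321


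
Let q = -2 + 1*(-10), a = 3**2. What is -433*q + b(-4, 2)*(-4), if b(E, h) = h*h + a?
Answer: 5144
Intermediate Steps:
a = 9
b(E, h) = 9 + h**2 (b(E, h) = h*h + 9 = h**2 + 9 = 9 + h**2)
q = -12 (q = -2 - 10 = -12)
-433*q + b(-4, 2)*(-4) = -433*(-12) + (9 + 2**2)*(-4) = 5196 + (9 + 4)*(-4) = 5196 + 13*(-4) = 5196 - 52 = 5144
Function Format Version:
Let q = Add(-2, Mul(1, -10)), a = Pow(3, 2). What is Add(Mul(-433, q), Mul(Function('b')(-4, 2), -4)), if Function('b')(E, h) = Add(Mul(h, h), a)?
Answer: 5144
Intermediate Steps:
a = 9
Function('b')(E, h) = Add(9, Pow(h, 2)) (Function('b')(E, h) = Add(Mul(h, h), 9) = Add(Pow(h, 2), 9) = Add(9, Pow(h, 2)))
q = -12 (q = Add(-2, -10) = -12)
Add(Mul(-433, q), Mul(Function('b')(-4, 2), -4)) = Add(Mul(-433, -12), Mul(Add(9, Pow(2, 2)), -4)) = Add(5196, Mul(Add(9, 4), -4)) = Add(5196, Mul(13, -4)) = Add(5196, -52) = 5144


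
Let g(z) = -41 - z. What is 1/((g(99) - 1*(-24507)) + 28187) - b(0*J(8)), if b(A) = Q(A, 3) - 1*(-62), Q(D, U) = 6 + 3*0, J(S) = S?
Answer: -3573671/52554 ≈ -68.000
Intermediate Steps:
Q(D, U) = 6 (Q(D, U) = 6 + 0 = 6)
b(A) = 68 (b(A) = 6 - 1*(-62) = 6 + 62 = 68)
1/((g(99) - 1*(-24507)) + 28187) - b(0*J(8)) = 1/(((-41 - 1*99) - 1*(-24507)) + 28187) - 1*68 = 1/(((-41 - 99) + 24507) + 28187) - 68 = 1/((-140 + 24507) + 28187) - 68 = 1/(24367 + 28187) - 68 = 1/52554 - 68 = -3573671/52554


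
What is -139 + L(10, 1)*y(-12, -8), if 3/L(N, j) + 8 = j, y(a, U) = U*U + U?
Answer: -163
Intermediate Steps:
y(a, U) = U + U² (y(a, U) = U² + U = U + U²)
L(N, j) = 3/(-8 + j)
-139 + L(10, 1)*y(-12, -8) = -139 + (3/(-8 + 1))*(-8*(1 - 8)) = -139 + (3/(-7))*(-8*(-7)) = -139 + (3*(-⅐))*56 = -139 - 3/7*56 = -139 - 24 = -163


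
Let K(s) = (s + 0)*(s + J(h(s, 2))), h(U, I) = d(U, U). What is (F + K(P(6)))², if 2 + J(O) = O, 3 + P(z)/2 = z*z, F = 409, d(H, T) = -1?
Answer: 20857489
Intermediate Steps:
h(U, I) = -1
P(z) = -6 + 2*z² (P(z) = -6 + 2*(z*z) = -6 + 2*z²)
J(O) = -2 + O
K(s) = s*(-3 + s) (K(s) = (s + 0)*(s + (-2 - 1)) = s*(s - 3) = s*(-3 + s))
(F + K(P(6)))² = (409 + (-6 + 2*6²)*(-3 + (-6 + 2*6²)))² = (409 + (-6 + 2*36)*(-3 + (-6 + 2*36)))² = (409 + (-6 + 72)*(-3 + (-6 + 72)))² = (409 + 66*(-3 + 66))² = (409 + 66*63)² = (409 + 4158)² = 4567² = 20857489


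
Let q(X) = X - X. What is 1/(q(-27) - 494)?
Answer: -1/494 ≈ -0.0020243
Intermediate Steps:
q(X) = 0
1/(q(-27) - 494) = 1/(0 - 494) = 1/(-494) = -1/494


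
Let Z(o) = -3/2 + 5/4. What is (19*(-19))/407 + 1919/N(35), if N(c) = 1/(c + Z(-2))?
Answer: 108562143/1628 ≈ 66684.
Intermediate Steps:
Z(o) = -¼ (Z(o) = -3*½ + 5*(¼) = -3/2 + 5/4 = -¼)
N(c) = 1/(-¼ + c) (N(c) = 1/(c - ¼) = 1/(-¼ + c))
(19*(-19))/407 + 1919/N(35) = (19*(-19))/407 + 1919/((4/(-1 + 4*35))) = -361*1/407 + 1919/((4/(-1 + 140))) = -361/407 + 1919/((4/139)) = -361/407 + 1919/((4*(1/139))) = -361/407 + 1919/(4/139) = -361/407 + 1919*(139/4) = -361/407 + 266741/4 = 108562143/1628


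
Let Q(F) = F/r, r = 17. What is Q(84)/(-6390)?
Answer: -14/18105 ≈ -0.00077327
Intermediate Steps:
Q(F) = F/17
Q(84)/(-6390) = ((1/17)*84)/(-6390) = (84/17)*(-1/6390) = -14/18105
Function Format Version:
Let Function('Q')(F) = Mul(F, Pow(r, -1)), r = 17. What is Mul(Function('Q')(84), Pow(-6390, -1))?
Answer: Rational(-14, 18105) ≈ -0.00077327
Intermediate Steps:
Function('Q')(F) = Mul(Rational(1, 17), F) (Function('Q')(F) = Mul(F, Pow(17, -1)) = Mul(F, Rational(1, 17)) = Mul(Rational(1, 17), F))
Mul(Function('Q')(84), Pow(-6390, -1)) = Mul(Mul(Rational(1, 17), 84), Pow(-6390, -1)) = Mul(Rational(84, 17), Rational(-1, 6390)) = Rational(-14, 18105)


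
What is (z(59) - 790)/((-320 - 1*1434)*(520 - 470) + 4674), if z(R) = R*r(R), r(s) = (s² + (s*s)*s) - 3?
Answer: -12321773/83026 ≈ -148.41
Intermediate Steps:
r(s) = -3 + s² + s³ (r(s) = (s² + s²*s) - 3 = (s² + s³) - 3 = -3 + s² + s³)
z(R) = R*(-3 + R² + R³)
(z(59) - 790)/((-320 - 1*1434)*(520 - 470) + 4674) = (59*(-3 + 59² + 59³) - 790)/((-320 - 1*1434)*(520 - 470) + 4674) = (59*(-3 + 3481 + 205379) - 790)/((-320 - 1434)*50 + 4674) = (59*208857 - 790)/(-1754*50 + 4674) = (12322563 - 790)/(-87700 + 4674) = 12321773/(-83026) = 12321773*(-1/83026) = -12321773/83026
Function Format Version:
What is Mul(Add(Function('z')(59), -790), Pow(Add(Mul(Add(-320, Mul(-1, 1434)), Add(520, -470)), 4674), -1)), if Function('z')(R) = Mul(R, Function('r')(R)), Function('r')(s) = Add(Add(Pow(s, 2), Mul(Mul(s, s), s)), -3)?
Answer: Rational(-12321773, 83026) ≈ -148.41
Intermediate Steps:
Function('r')(s) = Add(-3, Pow(s, 2), Pow(s, 3)) (Function('r')(s) = Add(Add(Pow(s, 2), Mul(Pow(s, 2), s)), -3) = Add(Add(Pow(s, 2), Pow(s, 3)), -3) = Add(-3, Pow(s, 2), Pow(s, 3)))
Function('z')(R) = Mul(R, Add(-3, Pow(R, 2), Pow(R, 3)))
Mul(Add(Function('z')(59), -790), Pow(Add(Mul(Add(-320, Mul(-1, 1434)), Add(520, -470)), 4674), -1)) = Mul(Add(Mul(59, Add(-3, Pow(59, 2), Pow(59, 3))), -790), Pow(Add(Mul(Add(-320, Mul(-1, 1434)), Add(520, -470)), 4674), -1)) = Mul(Add(Mul(59, Add(-3, 3481, 205379)), -790), Pow(Add(Mul(Add(-320, -1434), 50), 4674), -1)) = Mul(Add(Mul(59, 208857), -790), Pow(Add(Mul(-1754, 50), 4674), -1)) = Mul(Add(12322563, -790), Pow(Add(-87700, 4674), -1)) = Mul(12321773, Pow(-83026, -1)) = Mul(12321773, Rational(-1, 83026)) = Rational(-12321773, 83026)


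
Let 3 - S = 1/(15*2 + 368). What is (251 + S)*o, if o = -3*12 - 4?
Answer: -2021820/199 ≈ -10160.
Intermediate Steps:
o = -40 (o = -36 - 4 = -40)
S = 1193/398 (S = 3 - 1/(15*2 + 368) = 3 - 1/(30 + 368) = 3 - 1/398 = 1193/398 ≈ 2.9975)
(251 + S)*o = (251 + 1193/398)*(-40) = (101091/398)*(-40) = -2021820/199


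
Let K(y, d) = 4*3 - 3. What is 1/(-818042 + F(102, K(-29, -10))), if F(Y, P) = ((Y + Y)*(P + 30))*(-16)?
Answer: -1/945338 ≈ -1.0578e-6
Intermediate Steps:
K(y, d) = 9 (K(y, d) = 12 - 3 = 9)
F(Y, P) = -32*Y*(30 + P) (F(Y, P) = ((2*Y)*(30 + P))*(-16) = (2*Y*(30 + P))*(-16) = -32*Y*(30 + P))
1/(-818042 + F(102, K(-29, -10))) = 1/(-818042 - 32*102*(30 + 9)) = 1/(-818042 - 32*102*39) = 1/(-818042 - 127296) = 1/(-945338) = -1/945338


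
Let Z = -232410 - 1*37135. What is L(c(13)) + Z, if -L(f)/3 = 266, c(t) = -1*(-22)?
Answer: -270343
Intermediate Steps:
c(t) = 22
L(f) = -798 (L(f) = -3*266 = -798)
Z = -269545 (Z = -232410 - 37135 = -269545)
L(c(13)) + Z = -798 - 269545 = -270343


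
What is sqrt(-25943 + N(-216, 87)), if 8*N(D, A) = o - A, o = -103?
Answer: I*sqrt(103867)/2 ≈ 161.14*I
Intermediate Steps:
N(D, A) = -103/8 - A/8 (N(D, A) = (-103 - A)/8 = -103/8 - A/8)
sqrt(-25943 + N(-216, 87)) = sqrt(-25943 + (-103/8 - 1/8*87)) = sqrt(-25943 + (-103/8 - 87/8)) = sqrt(-25943 - 95/4) = sqrt(-103867/4) = I*sqrt(103867)/2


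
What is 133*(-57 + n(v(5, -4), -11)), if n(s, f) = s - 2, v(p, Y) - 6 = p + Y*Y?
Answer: -4256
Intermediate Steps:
v(p, Y) = 6 + p + Y² (v(p, Y) = 6 + (p + Y*Y) = 6 + (p + Y²) = 6 + p + Y²)
n(s, f) = -2 + s
133*(-57 + n(v(5, -4), -11)) = 133*(-57 + (-2 + (6 + 5 + (-4)²))) = 133*(-57 + (-2 + (6 + 5 + 16))) = 133*(-57 + (-2 + 27)) = 133*(-57 + 25) = 133*(-32) = -4256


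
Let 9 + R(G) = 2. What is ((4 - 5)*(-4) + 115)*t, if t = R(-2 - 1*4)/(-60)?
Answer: 833/60 ≈ 13.883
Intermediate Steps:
R(G) = -7 (R(G) = -9 + 2 = -7)
t = 7/60 (t = -7/(-60) = -7*(-1/60) = 7/60 ≈ 0.11667)
((4 - 5)*(-4) + 115)*t = ((4 - 5)*(-4) + 115)*(7/60) = (-1*(-4) + 115)*(7/60) = (4 + 115)*(7/60) = 119*(7/60) = 833/60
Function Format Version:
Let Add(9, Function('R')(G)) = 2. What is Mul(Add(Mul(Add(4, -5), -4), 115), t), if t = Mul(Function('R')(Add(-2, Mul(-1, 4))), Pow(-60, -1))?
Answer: Rational(833, 60) ≈ 13.883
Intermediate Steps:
Function('R')(G) = -7 (Function('R')(G) = Add(-9, 2) = -7)
t = Rational(7, 60) (t = Mul(-7, Pow(-60, -1)) = Mul(-7, Rational(-1, 60)) = Rational(7, 60) ≈ 0.11667)
Mul(Add(Mul(Add(4, -5), -4), 115), t) = Mul(Add(Mul(Add(4, -5), -4), 115), Rational(7, 60)) = Mul(Add(Mul(-1, -4), 115), Rational(7, 60)) = Mul(Add(4, 115), Rational(7, 60)) = Mul(119, Rational(7, 60)) = Rational(833, 60)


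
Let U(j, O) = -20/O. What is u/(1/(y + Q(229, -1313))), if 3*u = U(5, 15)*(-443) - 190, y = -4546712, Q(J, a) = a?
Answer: -5466726050/9 ≈ -6.0741e+8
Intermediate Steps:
u = 1202/9 (u = (-20/15*(-443) - 190)/3 = (-20*1/15*(-443) - 190)/3 = (-4/3*(-443) - 190)/3 = (1772/3 - 190)/3 = (1/3)*(1202/3) = 1202/9 ≈ 133.56)
u/(1/(y + Q(229, -1313))) = 1202/(9*(1/(-4546712 - 1313))) = 1202/(9*(1/(-4548025))) = 1202/(9*(-1/4548025)) = (1202/9)*(-4548025) = -5466726050/9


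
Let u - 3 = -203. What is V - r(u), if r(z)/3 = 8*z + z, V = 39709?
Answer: 45109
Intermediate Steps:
u = -200 (u = 3 - 203 = -200)
r(z) = 27*z (r(z) = 3*(8*z + z) = 3*(9*z) = 27*z)
V - r(u) = 39709 - 27*(-200) = 39709 - 1*(-5400) = 39709 + 5400 = 45109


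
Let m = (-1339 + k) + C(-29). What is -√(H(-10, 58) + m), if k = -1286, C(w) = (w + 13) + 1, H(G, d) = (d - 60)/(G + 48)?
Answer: -I*√953059/19 ≈ -51.381*I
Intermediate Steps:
H(G, d) = (-60 + d)/(48 + G)
C(w) = 14 + w (C(w) = (13 + w) + 1 = 14 + w)
m = -2640 (m = (-1339 - 1286) + (14 - 29) = -2625 - 15 = -2640)
-√(H(-10, 58) + m) = -√((-60 + 58)/(48 - 10) - 2640) = -√(-2/38 - 2640) = -√((1/38)*(-2) - 2640) = -√(-1/19 - 2640) = -√(-50161/19) = -I*√953059/19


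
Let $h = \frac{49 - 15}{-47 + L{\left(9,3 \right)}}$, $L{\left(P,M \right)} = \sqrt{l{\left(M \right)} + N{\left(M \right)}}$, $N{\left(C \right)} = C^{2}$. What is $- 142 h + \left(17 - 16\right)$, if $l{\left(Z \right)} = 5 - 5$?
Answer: $\frac{1218}{11} \approx 110.73$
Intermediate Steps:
$l{\left(Z \right)} = 0$
$L{\left(P,M \right)} = \sqrt{M^{2}}$ ($L{\left(P,M \right)} = \sqrt{0 + M^{2}} = \sqrt{M^{2}}$)
$h = - \frac{17}{22}$ ($h = \frac{49 - 15}{-47 + \sqrt{3^{2}}} = \frac{34}{-47 + \sqrt{9}} = \frac{34}{-47 + 3} = \frac{34}{-44} = 34 \left(- \frac{1}{44}\right) = - \frac{17}{22} \approx -0.77273$)
$- 142 h + \left(17 - 16\right) = \left(-142\right) \left(- \frac{17}{22}\right) + \left(17 - 16\right) = \frac{1207}{11} + \left(17 - 16\right) = \frac{1207}{11} + 1 = \frac{1218}{11}$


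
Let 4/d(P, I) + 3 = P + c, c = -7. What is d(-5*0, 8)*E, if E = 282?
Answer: -564/5 ≈ -112.80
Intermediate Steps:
d(P, I) = 4/(-10 + P) (d(P, I) = 4/(-3 + (P - 7)) = 4/(-3 + (-7 + P)) = 4/(-10 + P))
d(-5*0, 8)*E = (4/(-10 - 5*0))*282 = (4/(-10 + 0))*282 = (4/(-10))*282 = (4*(-⅒))*282 = -⅖*282 = -564/5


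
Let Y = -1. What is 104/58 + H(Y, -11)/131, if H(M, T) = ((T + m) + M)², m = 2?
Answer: 9712/3799 ≈ 2.5565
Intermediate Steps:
H(M, T) = (2 + M + T)² (H(M, T) = ((T + 2) + M)² = ((2 + T) + M)² = (2 + M + T)²)
104/58 + H(Y, -11)/131 = 104/58 + (2 - 1 - 11)²/131 = 104*(1/58) + (-10)²*(1/131) = 52/29 + 100*(1/131) = 52/29 + 100/131 = 9712/3799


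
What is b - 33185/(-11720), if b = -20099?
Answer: -47105419/2344 ≈ -20096.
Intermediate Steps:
b - 33185/(-11720) = -20099 - 33185/(-11720) = -20099 - 33185*(-1)/11720 = -20099 - 1*(-6637/2344) = -20099 + 6637/2344 = -47105419/2344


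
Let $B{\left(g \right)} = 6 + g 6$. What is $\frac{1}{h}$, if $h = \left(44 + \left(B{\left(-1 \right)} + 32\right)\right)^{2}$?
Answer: $\frac{1}{5776} \approx 0.00017313$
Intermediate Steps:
$B{\left(g \right)} = 6 + 6 g$
$h = 5776$ ($h = \left(44 + \left(\left(6 + 6 \left(-1\right)\right) + 32\right)\right)^{2} = \left(44 + \left(\left(6 - 6\right) + 32\right)\right)^{2} = \left(44 + \left(0 + 32\right)\right)^{2} = \left(44 + 32\right)^{2} = 76^{2} = 5776$)
$\frac{1}{h} = \frac{1}{5776}$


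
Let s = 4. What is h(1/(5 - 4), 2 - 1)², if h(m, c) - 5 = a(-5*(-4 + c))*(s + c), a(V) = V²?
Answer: 1276900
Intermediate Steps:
h(m, c) = 5 + (20 - 5*c)²*(4 + c) (h(m, c) = 5 + (-5*(-4 + c))²*(4 + c) = 5 + (20 - 5*c)²*(4 + c))
h(1/(5 - 4), 2 - 1)² = (1605 - 400*(2 - 1) - 100*(2 - 1)² + 25*(2 - 1)³)² = (1605 - 400*1 - 100*1² + 25*1³)² = (1605 - 400 - 100*1 + 25*1)² = (1605 - 400 - 100 + 25)² = 1130² = 1276900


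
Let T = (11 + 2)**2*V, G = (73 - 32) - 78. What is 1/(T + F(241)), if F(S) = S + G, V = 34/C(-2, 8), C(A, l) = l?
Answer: 4/3689 ≈ 0.0010843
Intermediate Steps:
G = -37 (G = 41 - 78 = -37)
V = 17/4 (V = 34/8 = 34*(1/8) = 17/4 ≈ 4.2500)
F(S) = -37 + S (F(S) = S - 37 = -37 + S)
T = 2873/4 (T = (11 + 2)**2*(17/4) = 13**2*(17/4) = 169*(17/4) = 2873/4 ≈ 718.25)
1/(T + F(241)) = 1/(2873/4 + (-37 + 241)) = 1/(2873/4 + 204) = 1/(3689/4) = 4/3689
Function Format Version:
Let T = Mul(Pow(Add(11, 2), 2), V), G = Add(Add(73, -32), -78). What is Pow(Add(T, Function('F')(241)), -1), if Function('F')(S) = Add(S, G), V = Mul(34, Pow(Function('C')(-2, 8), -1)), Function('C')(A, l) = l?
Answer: Rational(4, 3689) ≈ 0.0010843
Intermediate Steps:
G = -37 (G = Add(41, -78) = -37)
V = Rational(17, 4) (V = Mul(34, Pow(8, -1)) = Mul(34, Rational(1, 8)) = Rational(17, 4) ≈ 4.2500)
Function('F')(S) = Add(-37, S) (Function('F')(S) = Add(S, -37) = Add(-37, S))
T = Rational(2873, 4) (T = Mul(Pow(Add(11, 2), 2), Rational(17, 4)) = Mul(Pow(13, 2), Rational(17, 4)) = Mul(169, Rational(17, 4)) = Rational(2873, 4) ≈ 718.25)
Pow(Add(T, Function('F')(241)), -1) = Pow(Add(Rational(2873, 4), Add(-37, 241)), -1) = Pow(Add(Rational(2873, 4), 204), -1) = Pow(Rational(3689, 4), -1) = Rational(4, 3689)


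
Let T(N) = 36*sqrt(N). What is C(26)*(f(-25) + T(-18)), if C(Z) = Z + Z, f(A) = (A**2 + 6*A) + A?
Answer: 23400 + 5616*I*sqrt(2) ≈ 23400.0 + 7942.2*I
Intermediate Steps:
f(A) = A**2 + 7*A
C(Z) = 2*Z
C(26)*(f(-25) + T(-18)) = (2*26)*(-25*(7 - 25) + 36*sqrt(-18)) = 52*(-25*(-18) + 36*(3*I*sqrt(2))) = 52*(450 + 108*I*sqrt(2)) = 23400 + 5616*I*sqrt(2)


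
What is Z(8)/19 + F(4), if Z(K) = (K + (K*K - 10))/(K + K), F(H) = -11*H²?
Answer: -26721/152 ≈ -175.80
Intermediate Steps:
Z(K) = (-10 + K + K²)/(2*K) (Z(K) = (K + (K² - 10))/((2*K)) = (K + (-10 + K²))*(1/(2*K)) = (-10 + K + K²)*(1/(2*K)) = (-10 + K + K²)/(2*K))
Z(8)/19 + F(4) = ((½)*(-10 + 8*(1 + 8))/8)/19 - 11*4² = ((½)*(⅛)*(-10 + 8*9))/19 - 11*16 = ((½)*(⅛)*(-10 + 72))/19 - 176 = ((½)*(⅛)*62)/19 - 176 = (1/19)*(31/8) - 176 = 31/152 - 176 = -26721/152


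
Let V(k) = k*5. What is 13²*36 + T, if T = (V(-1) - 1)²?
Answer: 6120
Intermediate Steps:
V(k) = 5*k
T = 36 (T = (5*(-1) - 1)² = (-5 - 1)² = (-6)² = 36)
13²*36 + T = 13²*36 + 36 = 169*36 + 36 = 6084 + 36 = 6120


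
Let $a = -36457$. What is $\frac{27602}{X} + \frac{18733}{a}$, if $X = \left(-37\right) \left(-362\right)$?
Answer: $\frac{10207788}{6598717} \approx 1.5469$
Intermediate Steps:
$X = 13394$
$\frac{27602}{X} + \frac{18733}{a} = \frac{27602}{13394} + \frac{18733}{-36457} = 27602 \cdot \frac{1}{13394} + 18733 \left(- \frac{1}{36457}\right) = \frac{373}{181} - \frac{18733}{36457} = \frac{10207788}{6598717}$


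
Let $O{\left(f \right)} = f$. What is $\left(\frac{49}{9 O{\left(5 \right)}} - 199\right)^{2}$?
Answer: $\frac{79316836}{2025} \approx 39169.0$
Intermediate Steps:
$\left(\frac{49}{9 O{\left(5 \right)}} - 199\right)^{2} = \left(\frac{49}{9 \cdot 5} - 199\right)^{2} = \left(\frac{49}{45} + \left(-248 + 49\right)\right)^{2} = \left(49 \cdot \frac{1}{45} - 199\right)^{2} = \left(\frac{49}{45} - 199\right)^{2} = \left(- \frac{8906}{45}\right)^{2} = \frac{79316836}{2025}$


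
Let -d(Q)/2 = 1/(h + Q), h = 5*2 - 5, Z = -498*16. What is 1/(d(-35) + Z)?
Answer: -15/119519 ≈ -0.00012550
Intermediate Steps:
Z = -7968
h = 5 (h = 10 - 5 = 5)
d(Q) = -2/(5 + Q)
1/(d(-35) + Z) = 1/(-2/(5 - 35) - 7968) = 1/(-2/(-30) - 7968) = 1/(-2*(-1/30) - 7968) = 1/(1/15 - 7968) = 1/(-119519/15) = -15/119519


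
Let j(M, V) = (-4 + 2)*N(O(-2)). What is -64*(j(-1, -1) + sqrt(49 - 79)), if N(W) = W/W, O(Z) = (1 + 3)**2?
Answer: 128 - 64*I*sqrt(30) ≈ 128.0 - 350.54*I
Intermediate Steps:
O(Z) = 16 (O(Z) = 4**2 = 16)
N(W) = 1
j(M, V) = -2 (j(M, V) = (-4 + 2)*1 = -2*1 = -2)
-64*(j(-1, -1) + sqrt(49 - 79)) = -64*(-2 + sqrt(49 - 79)) = -64*(-2 + sqrt(-30)) = -64*(-2 + I*sqrt(30)) = 128 - 64*I*sqrt(30)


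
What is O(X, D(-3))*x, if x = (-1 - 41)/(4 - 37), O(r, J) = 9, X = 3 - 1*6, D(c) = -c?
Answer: 126/11 ≈ 11.455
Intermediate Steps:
X = -3 (X = 3 - 6 = -3)
x = 14/11 (x = -42/(-33) = -42*(-1/33) = 14/11 ≈ 1.2727)
O(X, D(-3))*x = 9*(14/11) = 126/11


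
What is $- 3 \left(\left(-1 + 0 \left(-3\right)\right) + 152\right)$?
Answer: $-453$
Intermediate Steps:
$- 3 \left(\left(-1 + 0 \left(-3\right)\right) + 152\right) = - 3 \left(\left(-1 + 0\right) + 152\right) = - 3 \left(-1 + 152\right) = \left(-3\right) 151 = -453$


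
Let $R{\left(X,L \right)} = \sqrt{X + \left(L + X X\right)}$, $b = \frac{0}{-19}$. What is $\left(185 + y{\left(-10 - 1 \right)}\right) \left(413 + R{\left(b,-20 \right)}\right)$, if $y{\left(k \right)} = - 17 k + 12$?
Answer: $158592 + 768 i \sqrt{5} \approx 1.5859 \cdot 10^{5} + 1717.3 i$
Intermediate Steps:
$b = 0$ ($b = 0 \left(- \frac{1}{19}\right) = 0$)
$R{\left(X,L \right)} = \sqrt{L + X + X^{2}}$ ($R{\left(X,L \right)} = \sqrt{X + \left(L + X^{2}\right)} = \sqrt{L + X + X^{2}}$)
$y{\left(k \right)} = 12 - 17 k$
$\left(185 + y{\left(-10 - 1 \right)}\right) \left(413 + R{\left(b,-20 \right)}\right) = \left(185 - \left(-12 + 17 \left(-10 - 1\right)\right)\right) \left(413 + \sqrt{-20 + 0 + 0^{2}}\right) = \left(185 - \left(-12 + 17 \left(-10 - 1\right)\right)\right) \left(413 + \sqrt{-20 + 0 + 0}\right) = \left(185 + \left(12 - -187\right)\right) \left(413 + \sqrt{-20}\right) = \left(185 + \left(12 + 187\right)\right) \left(413 + 2 i \sqrt{5}\right) = \left(185 + 199\right) \left(413 + 2 i \sqrt{5}\right) = 384 \left(413 + 2 i \sqrt{5}\right) = 158592 + 768 i \sqrt{5}$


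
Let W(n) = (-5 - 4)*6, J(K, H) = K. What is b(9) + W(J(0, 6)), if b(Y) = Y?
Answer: -45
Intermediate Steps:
W(n) = -54 (W(n) = -9*6 = -54)
b(9) + W(J(0, 6)) = 9 - 54 = -45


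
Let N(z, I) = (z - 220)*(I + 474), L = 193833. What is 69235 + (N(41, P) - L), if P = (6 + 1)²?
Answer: -218215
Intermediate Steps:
P = 49 (P = 7² = 49)
N(z, I) = (-220 + z)*(474 + I)
69235 + (N(41, P) - L) = 69235 + ((-104280 - 220*49 + 474*41 + 49*41) - 1*193833) = 69235 + ((-104280 - 10780 + 19434 + 2009) - 193833) = 69235 + (-93617 - 193833) = 69235 - 287450 = -218215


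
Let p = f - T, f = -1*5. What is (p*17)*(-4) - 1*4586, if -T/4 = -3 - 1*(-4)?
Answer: -4518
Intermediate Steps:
T = -4 (T = -4*(-3 - 1*(-4)) = -4*(-3 + 4) = -4*1 = -4)
f = -5
p = -1 (p = -5 - 1*(-4) = -5 + 4 = -1)
(p*17)*(-4) - 1*4586 = -1*17*(-4) - 1*4586 = -17*(-4) - 4586 = 68 - 4586 = -4518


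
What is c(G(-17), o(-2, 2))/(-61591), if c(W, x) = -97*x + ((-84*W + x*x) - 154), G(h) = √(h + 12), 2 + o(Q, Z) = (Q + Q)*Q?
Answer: 700/61591 + 84*I*√5/61591 ≈ 0.011365 + 0.0030496*I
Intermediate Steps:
o(Q, Z) = -2 + 2*Q² (o(Q, Z) = -2 + (Q + Q)*Q = -2 + (2*Q)*Q = -2 + 2*Q²)
G(h) = √(12 + h)
c(W, x) = -154 + x² - 97*x - 84*W (c(W, x) = -97*x + ((-84*W + x²) - 154) = -97*x + ((x² - 84*W) - 154) = -97*x + (-154 + x² - 84*W) = -154 + x² - 97*x - 84*W)
c(G(-17), o(-2, 2))/(-61591) = (-154 + (-2 + 2*(-2)²)² - 97*(-2 + 2*(-2)²) - 84*√(12 - 17))/(-61591) = (-154 + (-2 + 2*4)² - 97*(-2 + 2*4) - 84*I*√5)*(-1/61591) = (-154 + (-2 + 8)² - 97*(-2 + 8) - 84*I*√5)*(-1/61591) = (-154 + 6² - 97*6 - 84*I*√5)*(-1/61591) = (-154 + 36 - 582 - 84*I*√5)*(-1/61591) = (-700 - 84*I*√5)*(-1/61591) = 700/61591 + 84*I*√5/61591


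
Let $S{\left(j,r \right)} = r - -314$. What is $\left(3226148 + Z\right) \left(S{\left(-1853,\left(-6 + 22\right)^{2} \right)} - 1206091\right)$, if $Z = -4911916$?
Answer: $2032228725128$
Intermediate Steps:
$S{\left(j,r \right)} = 314 + r$ ($S{\left(j,r \right)} = r + 314 = 314 + r$)
$\left(3226148 + Z\right) \left(S{\left(-1853,\left(-6 + 22\right)^{2} \right)} - 1206091\right) = \left(3226148 - 4911916\right) \left(\left(314 + \left(-6 + 22\right)^{2}\right) - 1206091\right) = - 1685768 \left(\left(314 + 16^{2}\right) - 1206091\right) = - 1685768 \left(\left(314 + 256\right) - 1206091\right) = - 1685768 \left(570 - 1206091\right) = \left(-1685768\right) \left(-1205521\right) = 2032228725128$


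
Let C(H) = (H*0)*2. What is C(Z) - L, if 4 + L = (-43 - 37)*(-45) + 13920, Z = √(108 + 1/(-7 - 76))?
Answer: -17516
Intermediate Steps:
Z = √743929/83 (Z = √(108 + 1/(-83)) = √(108 - 1/83) = √(8963/83) = √743929/83 ≈ 10.392)
C(H) = 0 (C(H) = 0*2 = 0)
L = 17516 (L = -4 + ((-43 - 37)*(-45) + 13920) = -4 + (-80*(-45) + 13920) = -4 + (3600 + 13920) = -4 + 17520 = 17516)
C(Z) - L = 0 - 1*17516 = 0 - 17516 = -17516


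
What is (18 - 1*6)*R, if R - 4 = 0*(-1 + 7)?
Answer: 48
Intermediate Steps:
R = 4 (R = 4 + 0*(-1 + 7) = 4 + 0*6 = 4 + 0 = 4)
(18 - 1*6)*R = (18 - 1*6)*4 = (18 - 6)*4 = 12*4 = 48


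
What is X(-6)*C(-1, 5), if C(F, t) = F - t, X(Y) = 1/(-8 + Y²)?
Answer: -3/14 ≈ -0.21429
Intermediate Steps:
X(-6)*C(-1, 5) = (-1 - 1*5)/(-8 + (-6)²) = (-1 - 5)/(-8 + 36) = -6/28 = (1/28)*(-6) = -3/14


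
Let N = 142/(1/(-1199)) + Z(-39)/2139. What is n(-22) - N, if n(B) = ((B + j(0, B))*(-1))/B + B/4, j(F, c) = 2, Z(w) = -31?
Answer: 258441937/1518 ≈ 1.7025e+5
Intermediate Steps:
n(B) = B/4 + (-2 - B)/B (n(B) = ((B + 2)*(-1))/B + B/4 = ((2 + B)*(-1))/B + B*(1/4) = (-2 - B)/B + B/4 = B/4 + (-2 - B)/B)
N = -11747803/69 (N = 142/(1/(-1199)) - 31/2139 = 142/(-1/1199) - 31*1/2139 = 142*(-1199) - 1/69 = -170258 - 1/69 = -11747803/69 ≈ -1.7026e+5)
n(-22) - N = (-1 - 2/(-22) + (1/4)*(-22)) - 1*(-11747803/69) = (-1 - 2*(-1/22) - 11/2) + 11747803/69 = (-1 + 1/11 - 11/2) + 11747803/69 = -141/22 + 11747803/69 = 258441937/1518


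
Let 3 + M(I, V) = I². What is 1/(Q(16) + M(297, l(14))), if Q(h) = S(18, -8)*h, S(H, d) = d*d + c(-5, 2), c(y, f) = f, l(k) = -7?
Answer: 1/89262 ≈ 1.1203e-5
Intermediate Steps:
M(I, V) = -3 + I²
S(H, d) = 2 + d² (S(H, d) = d*d + 2 = d² + 2 = 2 + d²)
Q(h) = 66*h (Q(h) = (2 + (-8)²)*h = (2 + 64)*h = 66*h)
1/(Q(16) + M(297, l(14))) = 1/(66*16 + (-3 + 297²)) = 1/(1056 + (-3 + 88209)) = 1/(1056 + 88206) = 1/89262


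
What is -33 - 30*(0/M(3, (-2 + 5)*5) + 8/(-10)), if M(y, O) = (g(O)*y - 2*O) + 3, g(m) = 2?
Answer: -9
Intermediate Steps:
M(y, O) = 3 - 2*O + 2*y (M(y, O) = (2*y - 2*O) + 3 = (-2*O + 2*y) + 3 = 3 - 2*O + 2*y)
-33 - 30*(0/M(3, (-2 + 5)*5) + 8/(-10)) = -33 - 30*(0/(3 - 2*(-2 + 5)*5 + 2*3) + 8/(-10)) = -33 - 30*(0/(3 - 6*5 + 6) + 8*(-⅒)) = -33 - 30*(0/(3 - 2*15 + 6) - ⅘) = -33 - 30*(0/(3 - 30 + 6) - ⅘) = -33 - 30*(0/(-21) - ⅘) = -33 - 30*(0*(-1/21) - ⅘) = -33 - 30*(0 - ⅘) = -33 - 30*(-⅘) = -33 + 24 = -9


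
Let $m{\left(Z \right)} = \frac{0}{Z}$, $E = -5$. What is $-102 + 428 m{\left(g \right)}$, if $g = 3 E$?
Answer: $-102$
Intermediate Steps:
$g = -15$ ($g = 3 \left(-5\right) = -15$)
$m{\left(Z \right)} = 0$
$-102 + 428 m{\left(g \right)} = -102 + 428 \cdot 0 = -102 + 0 = -102$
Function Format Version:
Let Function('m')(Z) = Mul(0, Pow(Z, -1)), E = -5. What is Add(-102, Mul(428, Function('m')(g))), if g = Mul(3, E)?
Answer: -102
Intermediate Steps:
g = -15 (g = Mul(3, -5) = -15)
Function('m')(Z) = 0
Add(-102, Mul(428, Function('m')(g))) = Add(-102, Mul(428, 0)) = Add(-102, 0) = -102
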